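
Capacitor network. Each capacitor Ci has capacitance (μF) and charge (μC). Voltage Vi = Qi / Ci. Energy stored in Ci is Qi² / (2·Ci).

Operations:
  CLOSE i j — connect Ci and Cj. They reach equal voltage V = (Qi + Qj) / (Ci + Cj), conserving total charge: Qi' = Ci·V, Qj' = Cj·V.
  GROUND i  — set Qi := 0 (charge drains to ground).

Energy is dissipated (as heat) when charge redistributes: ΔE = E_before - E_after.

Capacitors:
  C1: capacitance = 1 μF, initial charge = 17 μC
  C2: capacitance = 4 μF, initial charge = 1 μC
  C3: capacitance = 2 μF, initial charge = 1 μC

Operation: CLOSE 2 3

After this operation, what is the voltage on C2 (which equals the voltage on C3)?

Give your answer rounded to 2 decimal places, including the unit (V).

Initial: C1(1μF, Q=17μC, V=17.00V), C2(4μF, Q=1μC, V=0.25V), C3(2μF, Q=1μC, V=0.50V)
Op 1: CLOSE 2-3: Q_total=2.00, C_total=6.00, V=0.33; Q2=1.33, Q3=0.67; dissipated=0.042

Answer: 0.33 V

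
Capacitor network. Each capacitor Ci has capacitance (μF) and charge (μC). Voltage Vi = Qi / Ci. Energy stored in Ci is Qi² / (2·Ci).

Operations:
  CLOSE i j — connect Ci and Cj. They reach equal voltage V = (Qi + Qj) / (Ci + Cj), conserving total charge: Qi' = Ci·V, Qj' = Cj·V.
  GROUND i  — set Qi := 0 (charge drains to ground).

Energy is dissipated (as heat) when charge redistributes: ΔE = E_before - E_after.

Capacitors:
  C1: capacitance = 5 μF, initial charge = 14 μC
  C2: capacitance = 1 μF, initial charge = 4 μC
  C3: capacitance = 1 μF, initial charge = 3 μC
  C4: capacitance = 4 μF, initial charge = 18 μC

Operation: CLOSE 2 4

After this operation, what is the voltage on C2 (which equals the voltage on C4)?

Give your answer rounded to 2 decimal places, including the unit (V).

Answer: 4.40 V

Derivation:
Initial: C1(5μF, Q=14μC, V=2.80V), C2(1μF, Q=4μC, V=4.00V), C3(1μF, Q=3μC, V=3.00V), C4(4μF, Q=18μC, V=4.50V)
Op 1: CLOSE 2-4: Q_total=22.00, C_total=5.00, V=4.40; Q2=4.40, Q4=17.60; dissipated=0.100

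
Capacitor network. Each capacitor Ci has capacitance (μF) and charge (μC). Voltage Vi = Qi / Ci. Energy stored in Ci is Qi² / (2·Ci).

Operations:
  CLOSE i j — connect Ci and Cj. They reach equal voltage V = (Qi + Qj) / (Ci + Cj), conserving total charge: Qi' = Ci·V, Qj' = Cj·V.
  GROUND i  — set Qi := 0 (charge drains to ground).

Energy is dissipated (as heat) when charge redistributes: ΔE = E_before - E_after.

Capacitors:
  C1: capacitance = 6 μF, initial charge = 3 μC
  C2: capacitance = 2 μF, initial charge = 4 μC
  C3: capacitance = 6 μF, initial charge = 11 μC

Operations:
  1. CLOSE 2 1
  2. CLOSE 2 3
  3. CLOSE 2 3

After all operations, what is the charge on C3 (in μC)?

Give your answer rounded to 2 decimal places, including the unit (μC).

Answer: 9.56 μC

Derivation:
Initial: C1(6μF, Q=3μC, V=0.50V), C2(2μF, Q=4μC, V=2.00V), C3(6μF, Q=11μC, V=1.83V)
Op 1: CLOSE 2-1: Q_total=7.00, C_total=8.00, V=0.88; Q2=1.75, Q1=5.25; dissipated=1.688
Op 2: CLOSE 2-3: Q_total=12.75, C_total=8.00, V=1.59; Q2=3.19, Q3=9.56; dissipated=0.689
Op 3: CLOSE 2-3: Q_total=12.75, C_total=8.00, V=1.59; Q2=3.19, Q3=9.56; dissipated=0.000
Final charges: Q1=5.25, Q2=3.19, Q3=9.56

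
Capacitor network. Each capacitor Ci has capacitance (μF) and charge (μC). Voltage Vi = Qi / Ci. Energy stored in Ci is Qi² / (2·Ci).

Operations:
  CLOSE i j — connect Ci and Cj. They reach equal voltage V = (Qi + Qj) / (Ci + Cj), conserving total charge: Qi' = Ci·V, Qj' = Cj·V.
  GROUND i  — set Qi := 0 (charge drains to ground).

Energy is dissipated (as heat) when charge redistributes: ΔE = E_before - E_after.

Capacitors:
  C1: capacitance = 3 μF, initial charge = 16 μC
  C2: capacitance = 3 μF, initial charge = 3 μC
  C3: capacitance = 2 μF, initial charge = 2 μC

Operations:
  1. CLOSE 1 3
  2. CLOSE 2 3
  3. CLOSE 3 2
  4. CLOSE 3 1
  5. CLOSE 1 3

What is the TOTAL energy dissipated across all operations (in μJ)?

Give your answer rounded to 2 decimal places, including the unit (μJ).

Answer: 16.78 μJ

Derivation:
Initial: C1(3μF, Q=16μC, V=5.33V), C2(3μF, Q=3μC, V=1.00V), C3(2μF, Q=2μC, V=1.00V)
Op 1: CLOSE 1-3: Q_total=18.00, C_total=5.00, V=3.60; Q1=10.80, Q3=7.20; dissipated=11.267
Op 2: CLOSE 2-3: Q_total=10.20, C_total=5.00, V=2.04; Q2=6.12, Q3=4.08; dissipated=4.056
Op 3: CLOSE 3-2: Q_total=10.20, C_total=5.00, V=2.04; Q3=4.08, Q2=6.12; dissipated=0.000
Op 4: CLOSE 3-1: Q_total=14.88, C_total=5.00, V=2.98; Q3=5.95, Q1=8.93; dissipated=1.460
Op 5: CLOSE 1-3: Q_total=14.88, C_total=5.00, V=2.98; Q1=8.93, Q3=5.95; dissipated=0.000
Total dissipated: 16.783 μJ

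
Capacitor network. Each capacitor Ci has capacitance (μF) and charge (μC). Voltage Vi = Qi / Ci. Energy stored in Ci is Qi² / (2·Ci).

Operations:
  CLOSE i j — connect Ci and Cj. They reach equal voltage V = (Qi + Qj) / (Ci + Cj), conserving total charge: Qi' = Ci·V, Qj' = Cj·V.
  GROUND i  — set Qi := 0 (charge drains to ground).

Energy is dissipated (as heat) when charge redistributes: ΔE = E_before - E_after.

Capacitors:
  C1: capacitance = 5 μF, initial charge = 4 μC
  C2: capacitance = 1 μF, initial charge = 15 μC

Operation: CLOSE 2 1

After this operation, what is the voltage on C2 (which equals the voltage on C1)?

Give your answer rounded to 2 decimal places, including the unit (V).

Initial: C1(5μF, Q=4μC, V=0.80V), C2(1μF, Q=15μC, V=15.00V)
Op 1: CLOSE 2-1: Q_total=19.00, C_total=6.00, V=3.17; Q2=3.17, Q1=15.83; dissipated=84.017

Answer: 3.17 V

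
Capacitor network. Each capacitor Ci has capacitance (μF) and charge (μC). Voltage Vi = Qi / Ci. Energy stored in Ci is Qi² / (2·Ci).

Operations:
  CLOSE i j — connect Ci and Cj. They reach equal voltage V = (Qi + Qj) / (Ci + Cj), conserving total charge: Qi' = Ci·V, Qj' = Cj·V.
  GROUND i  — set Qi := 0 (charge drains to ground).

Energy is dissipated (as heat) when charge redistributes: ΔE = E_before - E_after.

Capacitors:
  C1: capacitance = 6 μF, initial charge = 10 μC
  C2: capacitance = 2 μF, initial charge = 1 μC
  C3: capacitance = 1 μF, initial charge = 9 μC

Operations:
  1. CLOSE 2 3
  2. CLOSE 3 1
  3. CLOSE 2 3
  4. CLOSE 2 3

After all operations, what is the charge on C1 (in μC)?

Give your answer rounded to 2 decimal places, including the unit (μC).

Initial: C1(6μF, Q=10μC, V=1.67V), C2(2μF, Q=1μC, V=0.50V), C3(1μF, Q=9μC, V=9.00V)
Op 1: CLOSE 2-3: Q_total=10.00, C_total=3.00, V=3.33; Q2=6.67, Q3=3.33; dissipated=24.083
Op 2: CLOSE 3-1: Q_total=13.33, C_total=7.00, V=1.90; Q3=1.90, Q1=11.43; dissipated=1.190
Op 3: CLOSE 2-3: Q_total=8.57, C_total=3.00, V=2.86; Q2=5.71, Q3=2.86; dissipated=0.680
Op 4: CLOSE 2-3: Q_total=8.57, C_total=3.00, V=2.86; Q2=5.71, Q3=2.86; dissipated=0.000
Final charges: Q1=11.43, Q2=5.71, Q3=2.86

Answer: 11.43 μC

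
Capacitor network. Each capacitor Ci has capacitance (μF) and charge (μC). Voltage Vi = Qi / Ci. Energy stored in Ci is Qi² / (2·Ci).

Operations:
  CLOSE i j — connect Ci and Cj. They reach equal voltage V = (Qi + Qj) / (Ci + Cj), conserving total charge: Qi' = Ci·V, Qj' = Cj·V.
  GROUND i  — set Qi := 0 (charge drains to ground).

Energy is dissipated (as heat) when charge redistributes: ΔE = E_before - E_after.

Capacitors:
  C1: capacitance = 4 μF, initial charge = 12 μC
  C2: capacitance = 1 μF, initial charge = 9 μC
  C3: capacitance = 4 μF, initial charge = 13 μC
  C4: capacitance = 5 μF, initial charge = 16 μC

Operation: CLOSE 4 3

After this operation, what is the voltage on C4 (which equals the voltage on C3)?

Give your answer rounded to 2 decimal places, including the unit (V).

Answer: 3.22 V

Derivation:
Initial: C1(4μF, Q=12μC, V=3.00V), C2(1μF, Q=9μC, V=9.00V), C3(4μF, Q=13μC, V=3.25V), C4(5μF, Q=16μC, V=3.20V)
Op 1: CLOSE 4-3: Q_total=29.00, C_total=9.00, V=3.22; Q4=16.11, Q3=12.89; dissipated=0.003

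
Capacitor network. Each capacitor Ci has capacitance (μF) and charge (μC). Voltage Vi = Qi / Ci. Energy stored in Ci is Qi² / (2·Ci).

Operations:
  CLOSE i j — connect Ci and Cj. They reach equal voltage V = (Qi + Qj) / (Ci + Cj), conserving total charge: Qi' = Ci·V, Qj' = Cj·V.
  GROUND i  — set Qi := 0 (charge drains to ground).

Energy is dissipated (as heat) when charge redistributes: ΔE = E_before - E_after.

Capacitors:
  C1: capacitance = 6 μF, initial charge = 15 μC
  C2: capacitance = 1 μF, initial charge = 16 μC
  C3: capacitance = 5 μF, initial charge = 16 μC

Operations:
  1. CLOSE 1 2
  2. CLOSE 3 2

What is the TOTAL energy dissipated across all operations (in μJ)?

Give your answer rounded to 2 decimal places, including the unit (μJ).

Answer: 78.74 μJ

Derivation:
Initial: C1(6μF, Q=15μC, V=2.50V), C2(1μF, Q=16μC, V=16.00V), C3(5μF, Q=16μC, V=3.20V)
Op 1: CLOSE 1-2: Q_total=31.00, C_total=7.00, V=4.43; Q1=26.57, Q2=4.43; dissipated=78.107
Op 2: CLOSE 3-2: Q_total=20.43, C_total=6.00, V=3.40; Q3=17.02, Q2=3.40; dissipated=0.629
Total dissipated: 78.736 μJ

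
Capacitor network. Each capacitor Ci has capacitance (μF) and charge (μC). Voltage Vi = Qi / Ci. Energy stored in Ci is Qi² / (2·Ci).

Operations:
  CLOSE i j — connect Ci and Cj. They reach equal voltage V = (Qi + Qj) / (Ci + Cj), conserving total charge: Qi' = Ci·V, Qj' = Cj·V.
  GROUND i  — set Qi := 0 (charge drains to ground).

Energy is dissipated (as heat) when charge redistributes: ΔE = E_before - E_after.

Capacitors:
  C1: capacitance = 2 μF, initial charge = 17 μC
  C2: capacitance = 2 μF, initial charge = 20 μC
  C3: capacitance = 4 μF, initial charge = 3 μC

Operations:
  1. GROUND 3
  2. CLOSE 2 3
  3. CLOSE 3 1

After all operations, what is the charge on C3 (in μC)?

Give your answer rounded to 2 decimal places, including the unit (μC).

Initial: C1(2μF, Q=17μC, V=8.50V), C2(2μF, Q=20μC, V=10.00V), C3(4μF, Q=3μC, V=0.75V)
Op 1: GROUND 3: Q3=0; energy lost=1.125
Op 2: CLOSE 2-3: Q_total=20.00, C_total=6.00, V=3.33; Q2=6.67, Q3=13.33; dissipated=66.667
Op 3: CLOSE 3-1: Q_total=30.33, C_total=6.00, V=5.06; Q3=20.22, Q1=10.11; dissipated=17.796
Final charges: Q1=10.11, Q2=6.67, Q3=20.22

Answer: 20.22 μC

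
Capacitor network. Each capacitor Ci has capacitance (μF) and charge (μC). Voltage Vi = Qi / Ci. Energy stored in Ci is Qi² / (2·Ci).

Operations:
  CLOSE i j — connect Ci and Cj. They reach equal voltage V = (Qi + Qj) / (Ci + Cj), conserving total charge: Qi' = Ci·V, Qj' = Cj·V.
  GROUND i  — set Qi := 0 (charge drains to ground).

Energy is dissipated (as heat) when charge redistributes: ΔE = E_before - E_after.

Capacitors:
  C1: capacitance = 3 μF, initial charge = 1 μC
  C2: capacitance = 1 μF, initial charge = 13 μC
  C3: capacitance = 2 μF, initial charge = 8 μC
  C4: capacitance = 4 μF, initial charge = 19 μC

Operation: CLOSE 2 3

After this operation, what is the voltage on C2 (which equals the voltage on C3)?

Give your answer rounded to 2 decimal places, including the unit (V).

Initial: C1(3μF, Q=1μC, V=0.33V), C2(1μF, Q=13μC, V=13.00V), C3(2μF, Q=8μC, V=4.00V), C4(4μF, Q=19μC, V=4.75V)
Op 1: CLOSE 2-3: Q_total=21.00, C_total=3.00, V=7.00; Q2=7.00, Q3=14.00; dissipated=27.000

Answer: 7.00 V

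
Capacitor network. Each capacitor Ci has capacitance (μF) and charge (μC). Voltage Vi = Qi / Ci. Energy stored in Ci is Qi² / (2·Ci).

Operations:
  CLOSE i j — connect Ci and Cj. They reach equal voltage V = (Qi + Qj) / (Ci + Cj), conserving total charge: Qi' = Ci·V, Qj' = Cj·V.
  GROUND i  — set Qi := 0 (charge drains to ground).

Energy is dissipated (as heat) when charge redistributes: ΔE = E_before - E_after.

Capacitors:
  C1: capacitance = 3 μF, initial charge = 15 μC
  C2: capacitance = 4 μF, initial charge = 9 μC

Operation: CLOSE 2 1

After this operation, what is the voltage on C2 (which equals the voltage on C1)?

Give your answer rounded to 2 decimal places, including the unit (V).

Answer: 3.43 V

Derivation:
Initial: C1(3μF, Q=15μC, V=5.00V), C2(4μF, Q=9μC, V=2.25V)
Op 1: CLOSE 2-1: Q_total=24.00, C_total=7.00, V=3.43; Q2=13.71, Q1=10.29; dissipated=6.482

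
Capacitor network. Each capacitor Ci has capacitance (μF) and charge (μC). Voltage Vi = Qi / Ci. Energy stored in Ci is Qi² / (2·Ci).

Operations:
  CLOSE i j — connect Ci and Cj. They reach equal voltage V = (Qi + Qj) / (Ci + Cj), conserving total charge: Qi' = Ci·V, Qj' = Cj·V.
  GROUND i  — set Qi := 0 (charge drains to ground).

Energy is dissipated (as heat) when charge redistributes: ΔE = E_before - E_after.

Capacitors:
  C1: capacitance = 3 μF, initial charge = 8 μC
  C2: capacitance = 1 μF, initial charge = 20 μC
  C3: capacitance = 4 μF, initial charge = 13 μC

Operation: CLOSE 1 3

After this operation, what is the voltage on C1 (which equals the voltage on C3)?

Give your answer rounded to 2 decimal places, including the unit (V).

Initial: C1(3μF, Q=8μC, V=2.67V), C2(1μF, Q=20μC, V=20.00V), C3(4μF, Q=13μC, V=3.25V)
Op 1: CLOSE 1-3: Q_total=21.00, C_total=7.00, V=3.00; Q1=9.00, Q3=12.00; dissipated=0.292

Answer: 3.00 V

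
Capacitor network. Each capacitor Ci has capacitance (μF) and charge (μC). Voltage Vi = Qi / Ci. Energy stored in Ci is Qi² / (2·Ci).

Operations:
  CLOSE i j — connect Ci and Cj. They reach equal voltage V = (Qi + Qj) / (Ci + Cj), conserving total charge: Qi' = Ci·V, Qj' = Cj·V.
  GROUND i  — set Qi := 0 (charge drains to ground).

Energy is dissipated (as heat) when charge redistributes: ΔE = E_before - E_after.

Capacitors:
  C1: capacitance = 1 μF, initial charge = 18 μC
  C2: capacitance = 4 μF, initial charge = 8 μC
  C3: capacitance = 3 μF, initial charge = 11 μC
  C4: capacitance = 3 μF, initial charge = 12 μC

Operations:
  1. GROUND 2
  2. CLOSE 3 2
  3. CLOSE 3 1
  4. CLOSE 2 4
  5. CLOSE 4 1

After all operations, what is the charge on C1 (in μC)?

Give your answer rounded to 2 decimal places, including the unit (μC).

Initial: C1(1μF, Q=18μC, V=18.00V), C2(4μF, Q=8μC, V=2.00V), C3(3μF, Q=11μC, V=3.67V), C4(3μF, Q=12μC, V=4.00V)
Op 1: GROUND 2: Q2=0; energy lost=8.000
Op 2: CLOSE 3-2: Q_total=11.00, C_total=7.00, V=1.57; Q3=4.71, Q2=6.29; dissipated=11.524
Op 3: CLOSE 3-1: Q_total=22.71, C_total=4.00, V=5.68; Q3=17.04, Q1=5.68; dissipated=101.212
Op 4: CLOSE 2-4: Q_total=18.29, C_total=7.00, V=2.61; Q2=10.45, Q4=7.84; dissipated=5.055
Op 5: CLOSE 4-1: Q_total=13.52, C_total=4.00, V=3.38; Q4=10.14, Q1=3.38; dissipated=3.526
Final charges: Q1=3.38, Q2=10.45, Q3=17.04, Q4=10.14

Answer: 3.38 μC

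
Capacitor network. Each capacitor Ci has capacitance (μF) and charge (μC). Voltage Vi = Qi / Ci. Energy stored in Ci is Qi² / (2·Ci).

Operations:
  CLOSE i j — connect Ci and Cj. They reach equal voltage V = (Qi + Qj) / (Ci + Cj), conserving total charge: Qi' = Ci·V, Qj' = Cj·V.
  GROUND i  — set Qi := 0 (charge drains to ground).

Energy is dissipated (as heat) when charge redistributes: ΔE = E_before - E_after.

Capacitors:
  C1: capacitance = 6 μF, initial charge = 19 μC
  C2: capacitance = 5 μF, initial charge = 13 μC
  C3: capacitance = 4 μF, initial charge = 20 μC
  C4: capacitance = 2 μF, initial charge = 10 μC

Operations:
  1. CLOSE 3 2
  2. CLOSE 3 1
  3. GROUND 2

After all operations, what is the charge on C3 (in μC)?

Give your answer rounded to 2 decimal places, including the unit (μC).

Initial: C1(6μF, Q=19μC, V=3.17V), C2(5μF, Q=13μC, V=2.60V), C3(4μF, Q=20μC, V=5.00V), C4(2μF, Q=10μC, V=5.00V)
Op 1: CLOSE 3-2: Q_total=33.00, C_total=9.00, V=3.67; Q3=14.67, Q2=18.33; dissipated=6.400
Op 2: CLOSE 3-1: Q_total=33.67, C_total=10.00, V=3.37; Q3=13.47, Q1=20.20; dissipated=0.300
Op 3: GROUND 2: Q2=0; energy lost=33.611
Final charges: Q1=20.20, Q2=0.00, Q3=13.47, Q4=10.00

Answer: 13.47 μC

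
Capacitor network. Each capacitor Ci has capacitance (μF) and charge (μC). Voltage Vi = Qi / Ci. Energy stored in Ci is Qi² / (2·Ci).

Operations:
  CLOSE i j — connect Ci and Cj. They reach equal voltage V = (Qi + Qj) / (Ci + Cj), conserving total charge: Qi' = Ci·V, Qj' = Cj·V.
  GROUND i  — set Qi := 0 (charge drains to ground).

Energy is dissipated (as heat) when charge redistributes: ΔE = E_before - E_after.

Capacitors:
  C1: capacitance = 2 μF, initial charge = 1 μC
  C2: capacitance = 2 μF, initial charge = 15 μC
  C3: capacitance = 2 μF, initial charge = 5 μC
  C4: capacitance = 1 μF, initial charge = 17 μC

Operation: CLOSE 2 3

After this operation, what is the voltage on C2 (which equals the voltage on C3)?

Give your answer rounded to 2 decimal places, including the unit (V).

Initial: C1(2μF, Q=1μC, V=0.50V), C2(2μF, Q=15μC, V=7.50V), C3(2μF, Q=5μC, V=2.50V), C4(1μF, Q=17μC, V=17.00V)
Op 1: CLOSE 2-3: Q_total=20.00, C_total=4.00, V=5.00; Q2=10.00, Q3=10.00; dissipated=12.500

Answer: 5.00 V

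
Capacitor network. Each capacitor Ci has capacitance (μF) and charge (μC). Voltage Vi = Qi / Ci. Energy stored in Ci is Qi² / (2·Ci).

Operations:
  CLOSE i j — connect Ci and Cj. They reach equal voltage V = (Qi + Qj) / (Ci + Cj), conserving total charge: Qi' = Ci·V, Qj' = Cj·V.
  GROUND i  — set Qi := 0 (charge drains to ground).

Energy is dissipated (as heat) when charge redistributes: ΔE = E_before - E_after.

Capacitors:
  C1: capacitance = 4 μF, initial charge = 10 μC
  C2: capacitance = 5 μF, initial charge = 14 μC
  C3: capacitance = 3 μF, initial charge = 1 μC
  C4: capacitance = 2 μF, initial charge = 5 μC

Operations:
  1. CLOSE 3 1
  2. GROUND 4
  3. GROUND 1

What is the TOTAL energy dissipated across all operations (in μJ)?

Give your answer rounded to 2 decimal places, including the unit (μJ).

Answer: 15.21 μJ

Derivation:
Initial: C1(4μF, Q=10μC, V=2.50V), C2(5μF, Q=14μC, V=2.80V), C3(3μF, Q=1μC, V=0.33V), C4(2μF, Q=5μC, V=2.50V)
Op 1: CLOSE 3-1: Q_total=11.00, C_total=7.00, V=1.57; Q3=4.71, Q1=6.29; dissipated=4.024
Op 2: GROUND 4: Q4=0; energy lost=6.250
Op 3: GROUND 1: Q1=0; energy lost=4.939
Total dissipated: 15.213 μJ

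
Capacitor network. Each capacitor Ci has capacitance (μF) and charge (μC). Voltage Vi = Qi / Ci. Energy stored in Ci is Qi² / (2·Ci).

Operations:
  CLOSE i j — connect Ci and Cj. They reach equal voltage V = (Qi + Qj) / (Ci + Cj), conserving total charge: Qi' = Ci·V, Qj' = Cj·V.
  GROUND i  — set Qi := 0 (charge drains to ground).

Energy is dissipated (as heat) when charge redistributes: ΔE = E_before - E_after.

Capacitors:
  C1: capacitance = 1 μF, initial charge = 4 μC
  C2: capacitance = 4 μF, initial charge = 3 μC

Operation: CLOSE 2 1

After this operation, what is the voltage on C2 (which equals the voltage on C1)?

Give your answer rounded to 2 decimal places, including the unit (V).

Initial: C1(1μF, Q=4μC, V=4.00V), C2(4μF, Q=3μC, V=0.75V)
Op 1: CLOSE 2-1: Q_total=7.00, C_total=5.00, V=1.40; Q2=5.60, Q1=1.40; dissipated=4.225

Answer: 1.40 V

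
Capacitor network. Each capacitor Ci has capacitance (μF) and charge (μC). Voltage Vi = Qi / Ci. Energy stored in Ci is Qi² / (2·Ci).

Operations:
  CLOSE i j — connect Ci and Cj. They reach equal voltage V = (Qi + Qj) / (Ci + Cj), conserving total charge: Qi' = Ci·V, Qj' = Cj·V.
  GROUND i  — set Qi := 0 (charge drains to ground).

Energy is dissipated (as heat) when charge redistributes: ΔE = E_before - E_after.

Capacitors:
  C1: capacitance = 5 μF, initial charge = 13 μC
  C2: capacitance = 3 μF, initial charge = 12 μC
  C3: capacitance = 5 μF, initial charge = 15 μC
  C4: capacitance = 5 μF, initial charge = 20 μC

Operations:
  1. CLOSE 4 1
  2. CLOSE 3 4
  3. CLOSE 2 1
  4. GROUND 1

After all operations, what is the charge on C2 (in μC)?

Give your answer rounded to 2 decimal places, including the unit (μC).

Initial: C1(5μF, Q=13μC, V=2.60V), C2(3μF, Q=12μC, V=4.00V), C3(5μF, Q=15μC, V=3.00V), C4(5μF, Q=20μC, V=4.00V)
Op 1: CLOSE 4-1: Q_total=33.00, C_total=10.00, V=3.30; Q4=16.50, Q1=16.50; dissipated=2.450
Op 2: CLOSE 3-4: Q_total=31.50, C_total=10.00, V=3.15; Q3=15.75, Q4=15.75; dissipated=0.113
Op 3: CLOSE 2-1: Q_total=28.50, C_total=8.00, V=3.56; Q2=10.69, Q1=17.81; dissipated=0.459
Op 4: GROUND 1: Q1=0; energy lost=31.729
Final charges: Q1=0.00, Q2=10.69, Q3=15.75, Q4=15.75

Answer: 10.69 μC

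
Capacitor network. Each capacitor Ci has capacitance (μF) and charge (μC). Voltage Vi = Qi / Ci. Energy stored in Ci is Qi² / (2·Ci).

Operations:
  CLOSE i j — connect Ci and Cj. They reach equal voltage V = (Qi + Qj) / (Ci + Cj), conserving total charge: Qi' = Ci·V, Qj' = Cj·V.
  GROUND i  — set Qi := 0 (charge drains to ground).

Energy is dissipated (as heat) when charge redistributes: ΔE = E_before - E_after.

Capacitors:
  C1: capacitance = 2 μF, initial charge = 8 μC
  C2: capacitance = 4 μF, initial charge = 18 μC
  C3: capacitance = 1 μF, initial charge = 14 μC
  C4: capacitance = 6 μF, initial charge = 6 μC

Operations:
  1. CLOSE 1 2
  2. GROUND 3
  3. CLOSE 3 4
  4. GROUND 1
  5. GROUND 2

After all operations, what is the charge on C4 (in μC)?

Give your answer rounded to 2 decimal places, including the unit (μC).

Initial: C1(2μF, Q=8μC, V=4.00V), C2(4μF, Q=18μC, V=4.50V), C3(1μF, Q=14μC, V=14.00V), C4(6μF, Q=6μC, V=1.00V)
Op 1: CLOSE 1-2: Q_total=26.00, C_total=6.00, V=4.33; Q1=8.67, Q2=17.33; dissipated=0.167
Op 2: GROUND 3: Q3=0; energy lost=98.000
Op 3: CLOSE 3-4: Q_total=6.00, C_total=7.00, V=0.86; Q3=0.86, Q4=5.14; dissipated=0.429
Op 4: GROUND 1: Q1=0; energy lost=18.778
Op 5: GROUND 2: Q2=0; energy lost=37.556
Final charges: Q1=0.00, Q2=0.00, Q3=0.86, Q4=5.14

Answer: 5.14 μC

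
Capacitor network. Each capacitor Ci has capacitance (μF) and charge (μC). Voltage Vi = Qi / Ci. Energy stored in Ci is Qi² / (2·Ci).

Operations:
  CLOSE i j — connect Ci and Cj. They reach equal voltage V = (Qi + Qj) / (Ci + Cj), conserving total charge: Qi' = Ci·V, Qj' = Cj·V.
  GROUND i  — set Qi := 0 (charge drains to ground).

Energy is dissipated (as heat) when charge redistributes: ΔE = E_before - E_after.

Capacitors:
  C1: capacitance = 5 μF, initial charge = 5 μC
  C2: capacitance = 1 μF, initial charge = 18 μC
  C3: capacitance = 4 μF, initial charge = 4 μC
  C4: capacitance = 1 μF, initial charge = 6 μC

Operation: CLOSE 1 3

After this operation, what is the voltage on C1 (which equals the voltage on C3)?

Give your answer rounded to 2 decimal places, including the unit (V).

Answer: 1.00 V

Derivation:
Initial: C1(5μF, Q=5μC, V=1.00V), C2(1μF, Q=18μC, V=18.00V), C3(4μF, Q=4μC, V=1.00V), C4(1μF, Q=6μC, V=6.00V)
Op 1: CLOSE 1-3: Q_total=9.00, C_total=9.00, V=1.00; Q1=5.00, Q3=4.00; dissipated=0.000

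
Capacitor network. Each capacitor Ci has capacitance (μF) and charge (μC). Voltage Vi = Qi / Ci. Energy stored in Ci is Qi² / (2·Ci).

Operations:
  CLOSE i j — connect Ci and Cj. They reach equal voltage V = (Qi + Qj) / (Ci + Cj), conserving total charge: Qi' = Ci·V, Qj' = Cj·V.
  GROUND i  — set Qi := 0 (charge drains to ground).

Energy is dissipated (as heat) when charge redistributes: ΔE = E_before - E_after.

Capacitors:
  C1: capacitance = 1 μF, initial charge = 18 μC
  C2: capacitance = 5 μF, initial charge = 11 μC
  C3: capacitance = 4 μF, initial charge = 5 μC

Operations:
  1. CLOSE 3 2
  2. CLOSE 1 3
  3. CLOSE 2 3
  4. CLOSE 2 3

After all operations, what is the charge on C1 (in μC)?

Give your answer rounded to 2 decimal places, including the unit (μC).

Initial: C1(1μF, Q=18μC, V=18.00V), C2(5μF, Q=11μC, V=2.20V), C3(4μF, Q=5μC, V=1.25V)
Op 1: CLOSE 3-2: Q_total=16.00, C_total=9.00, V=1.78; Q3=7.11, Q2=8.89; dissipated=1.003
Op 2: CLOSE 1-3: Q_total=25.11, C_total=5.00, V=5.02; Q1=5.02, Q3=20.09; dissipated=105.264
Op 3: CLOSE 2-3: Q_total=28.98, C_total=9.00, V=3.22; Q2=16.10, Q3=12.88; dissipated=11.696
Op 4: CLOSE 2-3: Q_total=28.98, C_total=9.00, V=3.22; Q2=16.10, Q3=12.88; dissipated=0.000
Final charges: Q1=5.02, Q2=16.10, Q3=12.88

Answer: 5.02 μC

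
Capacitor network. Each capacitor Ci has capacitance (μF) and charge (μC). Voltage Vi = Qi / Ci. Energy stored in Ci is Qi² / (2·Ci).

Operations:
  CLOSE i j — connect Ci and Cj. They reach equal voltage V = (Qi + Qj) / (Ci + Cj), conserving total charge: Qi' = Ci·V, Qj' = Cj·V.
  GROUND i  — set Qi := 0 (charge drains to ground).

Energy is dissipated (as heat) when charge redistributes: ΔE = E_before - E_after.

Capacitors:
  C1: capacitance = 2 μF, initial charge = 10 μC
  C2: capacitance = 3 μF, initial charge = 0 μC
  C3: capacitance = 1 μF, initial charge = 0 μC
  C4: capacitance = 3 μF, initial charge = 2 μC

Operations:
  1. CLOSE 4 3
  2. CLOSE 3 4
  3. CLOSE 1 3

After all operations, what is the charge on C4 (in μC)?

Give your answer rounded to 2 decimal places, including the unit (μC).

Answer: 1.50 μC

Derivation:
Initial: C1(2μF, Q=10μC, V=5.00V), C2(3μF, Q=0μC, V=0.00V), C3(1μF, Q=0μC, V=0.00V), C4(3μF, Q=2μC, V=0.67V)
Op 1: CLOSE 4-3: Q_total=2.00, C_total=4.00, V=0.50; Q4=1.50, Q3=0.50; dissipated=0.167
Op 2: CLOSE 3-4: Q_total=2.00, C_total=4.00, V=0.50; Q3=0.50, Q4=1.50; dissipated=0.000
Op 3: CLOSE 1-3: Q_total=10.50, C_total=3.00, V=3.50; Q1=7.00, Q3=3.50; dissipated=6.750
Final charges: Q1=7.00, Q2=0.00, Q3=3.50, Q4=1.50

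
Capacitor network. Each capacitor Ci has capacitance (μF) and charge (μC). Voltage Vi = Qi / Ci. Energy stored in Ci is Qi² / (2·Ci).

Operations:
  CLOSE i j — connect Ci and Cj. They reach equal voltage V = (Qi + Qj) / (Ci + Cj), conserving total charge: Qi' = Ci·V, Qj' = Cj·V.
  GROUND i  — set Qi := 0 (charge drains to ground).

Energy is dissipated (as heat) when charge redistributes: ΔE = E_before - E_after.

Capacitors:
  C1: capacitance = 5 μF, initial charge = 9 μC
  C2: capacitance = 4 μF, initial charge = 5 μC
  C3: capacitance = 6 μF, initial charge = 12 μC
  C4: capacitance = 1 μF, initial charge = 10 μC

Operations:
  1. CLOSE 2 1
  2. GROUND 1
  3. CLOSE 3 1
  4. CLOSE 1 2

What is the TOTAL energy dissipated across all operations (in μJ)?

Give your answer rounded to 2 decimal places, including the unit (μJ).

Initial: C1(5μF, Q=9μC, V=1.80V), C2(4μF, Q=5μC, V=1.25V), C3(6μF, Q=12μC, V=2.00V), C4(1μF, Q=10μC, V=10.00V)
Op 1: CLOSE 2-1: Q_total=14.00, C_total=9.00, V=1.56; Q2=6.22, Q1=7.78; dissipated=0.336
Op 2: GROUND 1: Q1=0; energy lost=6.049
Op 3: CLOSE 3-1: Q_total=12.00, C_total=11.00, V=1.09; Q3=6.55, Q1=5.45; dissipated=5.455
Op 4: CLOSE 1-2: Q_total=11.68, C_total=9.00, V=1.30; Q1=6.49, Q2=5.19; dissipated=0.240
Total dissipated: 12.080 μJ

Answer: 12.08 μJ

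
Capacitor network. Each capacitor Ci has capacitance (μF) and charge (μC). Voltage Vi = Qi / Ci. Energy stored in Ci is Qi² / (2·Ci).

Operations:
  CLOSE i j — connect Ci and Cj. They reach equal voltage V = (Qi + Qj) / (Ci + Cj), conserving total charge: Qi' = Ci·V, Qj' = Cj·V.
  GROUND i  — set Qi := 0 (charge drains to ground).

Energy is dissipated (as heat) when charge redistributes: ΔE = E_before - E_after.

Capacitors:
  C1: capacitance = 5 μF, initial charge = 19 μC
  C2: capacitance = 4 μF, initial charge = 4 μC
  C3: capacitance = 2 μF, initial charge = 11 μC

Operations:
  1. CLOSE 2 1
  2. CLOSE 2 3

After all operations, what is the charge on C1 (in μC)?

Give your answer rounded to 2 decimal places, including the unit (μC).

Initial: C1(5μF, Q=19μC, V=3.80V), C2(4μF, Q=4μC, V=1.00V), C3(2μF, Q=11μC, V=5.50V)
Op 1: CLOSE 2-1: Q_total=23.00, C_total=9.00, V=2.56; Q2=10.22, Q1=12.78; dissipated=8.711
Op 2: CLOSE 2-3: Q_total=21.22, C_total=6.00, V=3.54; Q2=14.15, Q3=7.07; dissipated=5.780
Final charges: Q1=12.78, Q2=14.15, Q3=7.07

Answer: 12.78 μC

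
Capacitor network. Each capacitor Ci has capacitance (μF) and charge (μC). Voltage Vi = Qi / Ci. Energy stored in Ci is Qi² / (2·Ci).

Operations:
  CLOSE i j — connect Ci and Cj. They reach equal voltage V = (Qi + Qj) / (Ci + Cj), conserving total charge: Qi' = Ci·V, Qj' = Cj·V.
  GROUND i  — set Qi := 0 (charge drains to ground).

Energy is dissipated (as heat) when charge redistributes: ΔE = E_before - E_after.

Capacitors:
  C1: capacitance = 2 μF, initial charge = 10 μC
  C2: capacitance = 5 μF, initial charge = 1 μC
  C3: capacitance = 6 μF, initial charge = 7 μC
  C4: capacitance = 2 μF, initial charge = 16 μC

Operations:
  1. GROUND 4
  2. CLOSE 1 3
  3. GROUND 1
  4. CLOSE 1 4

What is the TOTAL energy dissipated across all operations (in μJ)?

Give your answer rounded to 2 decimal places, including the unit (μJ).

Initial: C1(2μF, Q=10μC, V=5.00V), C2(5μF, Q=1μC, V=0.20V), C3(6μF, Q=7μC, V=1.17V), C4(2μF, Q=16μC, V=8.00V)
Op 1: GROUND 4: Q4=0; energy lost=64.000
Op 2: CLOSE 1-3: Q_total=17.00, C_total=8.00, V=2.12; Q1=4.25, Q3=12.75; dissipated=11.021
Op 3: GROUND 1: Q1=0; energy lost=4.516
Op 4: CLOSE 1-4: Q_total=0.00, C_total=4.00, V=0.00; Q1=0.00, Q4=0.00; dissipated=0.000
Total dissipated: 79.536 μJ

Answer: 79.54 μJ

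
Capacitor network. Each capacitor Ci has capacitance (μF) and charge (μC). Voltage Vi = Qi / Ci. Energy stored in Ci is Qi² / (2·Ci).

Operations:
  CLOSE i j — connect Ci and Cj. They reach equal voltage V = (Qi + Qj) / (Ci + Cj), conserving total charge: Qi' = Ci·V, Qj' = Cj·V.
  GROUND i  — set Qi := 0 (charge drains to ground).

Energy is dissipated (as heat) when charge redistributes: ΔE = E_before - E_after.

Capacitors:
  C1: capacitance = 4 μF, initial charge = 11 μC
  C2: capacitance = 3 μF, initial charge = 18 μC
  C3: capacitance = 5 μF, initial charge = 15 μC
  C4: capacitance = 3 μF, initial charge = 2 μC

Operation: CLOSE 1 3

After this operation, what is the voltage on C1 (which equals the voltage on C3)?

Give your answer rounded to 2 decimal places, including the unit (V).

Initial: C1(4μF, Q=11μC, V=2.75V), C2(3μF, Q=18μC, V=6.00V), C3(5μF, Q=15μC, V=3.00V), C4(3μF, Q=2μC, V=0.67V)
Op 1: CLOSE 1-3: Q_total=26.00, C_total=9.00, V=2.89; Q1=11.56, Q3=14.44; dissipated=0.069

Answer: 2.89 V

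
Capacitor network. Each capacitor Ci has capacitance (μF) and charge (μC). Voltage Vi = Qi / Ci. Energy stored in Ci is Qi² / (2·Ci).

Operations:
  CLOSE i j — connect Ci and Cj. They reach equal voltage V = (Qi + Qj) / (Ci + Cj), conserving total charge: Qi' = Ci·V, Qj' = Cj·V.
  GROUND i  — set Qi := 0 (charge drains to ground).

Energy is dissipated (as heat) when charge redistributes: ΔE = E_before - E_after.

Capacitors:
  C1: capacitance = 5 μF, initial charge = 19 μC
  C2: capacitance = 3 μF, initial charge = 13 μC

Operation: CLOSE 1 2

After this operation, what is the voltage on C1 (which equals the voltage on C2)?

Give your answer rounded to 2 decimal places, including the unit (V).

Answer: 4.00 V

Derivation:
Initial: C1(5μF, Q=19μC, V=3.80V), C2(3μF, Q=13μC, V=4.33V)
Op 1: CLOSE 1-2: Q_total=32.00, C_total=8.00, V=4.00; Q1=20.00, Q2=12.00; dissipated=0.267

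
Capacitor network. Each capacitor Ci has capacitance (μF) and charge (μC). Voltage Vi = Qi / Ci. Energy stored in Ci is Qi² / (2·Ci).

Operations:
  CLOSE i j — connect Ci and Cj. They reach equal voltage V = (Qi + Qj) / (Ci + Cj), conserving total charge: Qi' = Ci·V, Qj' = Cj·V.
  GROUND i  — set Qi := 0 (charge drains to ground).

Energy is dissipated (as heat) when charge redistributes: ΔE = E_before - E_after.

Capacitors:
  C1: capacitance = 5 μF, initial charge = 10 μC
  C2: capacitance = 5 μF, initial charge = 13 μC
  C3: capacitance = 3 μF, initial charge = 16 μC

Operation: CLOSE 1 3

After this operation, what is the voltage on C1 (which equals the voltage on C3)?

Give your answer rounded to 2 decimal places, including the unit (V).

Initial: C1(5μF, Q=10μC, V=2.00V), C2(5μF, Q=13μC, V=2.60V), C3(3μF, Q=16μC, V=5.33V)
Op 1: CLOSE 1-3: Q_total=26.00, C_total=8.00, V=3.25; Q1=16.25, Q3=9.75; dissipated=10.417

Answer: 3.25 V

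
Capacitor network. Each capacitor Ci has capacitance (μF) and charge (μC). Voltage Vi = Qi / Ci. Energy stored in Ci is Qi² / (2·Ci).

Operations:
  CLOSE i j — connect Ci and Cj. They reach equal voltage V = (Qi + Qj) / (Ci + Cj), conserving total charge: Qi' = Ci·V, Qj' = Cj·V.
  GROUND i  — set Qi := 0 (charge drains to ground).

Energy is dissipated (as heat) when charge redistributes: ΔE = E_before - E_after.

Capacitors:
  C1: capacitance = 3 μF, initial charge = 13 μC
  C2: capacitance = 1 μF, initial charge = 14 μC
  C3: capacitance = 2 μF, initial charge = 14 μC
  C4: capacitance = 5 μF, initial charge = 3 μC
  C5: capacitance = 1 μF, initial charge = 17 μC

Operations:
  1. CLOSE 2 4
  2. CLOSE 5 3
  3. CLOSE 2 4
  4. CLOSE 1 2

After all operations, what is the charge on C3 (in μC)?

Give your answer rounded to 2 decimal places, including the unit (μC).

Answer: 20.67 μC

Derivation:
Initial: C1(3μF, Q=13μC, V=4.33V), C2(1μF, Q=14μC, V=14.00V), C3(2μF, Q=14μC, V=7.00V), C4(5μF, Q=3μC, V=0.60V), C5(1μF, Q=17μC, V=17.00V)
Op 1: CLOSE 2-4: Q_total=17.00, C_total=6.00, V=2.83; Q2=2.83, Q4=14.17; dissipated=74.817
Op 2: CLOSE 5-3: Q_total=31.00, C_total=3.00, V=10.33; Q5=10.33, Q3=20.67; dissipated=33.333
Op 3: CLOSE 2-4: Q_total=17.00, C_total=6.00, V=2.83; Q2=2.83, Q4=14.17; dissipated=0.000
Op 4: CLOSE 1-2: Q_total=15.83, C_total=4.00, V=3.96; Q1=11.88, Q2=3.96; dissipated=0.844
Final charges: Q1=11.88, Q2=3.96, Q3=20.67, Q4=14.17, Q5=10.33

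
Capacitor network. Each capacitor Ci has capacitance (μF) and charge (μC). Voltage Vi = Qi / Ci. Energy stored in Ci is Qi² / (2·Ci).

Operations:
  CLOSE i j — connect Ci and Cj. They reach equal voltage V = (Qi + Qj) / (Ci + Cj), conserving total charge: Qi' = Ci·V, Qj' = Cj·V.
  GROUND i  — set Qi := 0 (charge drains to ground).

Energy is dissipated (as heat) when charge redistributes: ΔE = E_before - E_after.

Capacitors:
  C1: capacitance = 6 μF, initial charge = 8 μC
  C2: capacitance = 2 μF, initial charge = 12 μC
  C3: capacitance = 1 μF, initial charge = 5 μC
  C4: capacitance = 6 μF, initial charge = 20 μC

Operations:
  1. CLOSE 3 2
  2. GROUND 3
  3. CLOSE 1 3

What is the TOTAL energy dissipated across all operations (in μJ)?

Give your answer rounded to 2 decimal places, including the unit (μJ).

Answer: 17.15 μJ

Derivation:
Initial: C1(6μF, Q=8μC, V=1.33V), C2(2μF, Q=12μC, V=6.00V), C3(1μF, Q=5μC, V=5.00V), C4(6μF, Q=20μC, V=3.33V)
Op 1: CLOSE 3-2: Q_total=17.00, C_total=3.00, V=5.67; Q3=5.67, Q2=11.33; dissipated=0.333
Op 2: GROUND 3: Q3=0; energy lost=16.056
Op 3: CLOSE 1-3: Q_total=8.00, C_total=7.00, V=1.14; Q1=6.86, Q3=1.14; dissipated=0.762
Total dissipated: 17.151 μJ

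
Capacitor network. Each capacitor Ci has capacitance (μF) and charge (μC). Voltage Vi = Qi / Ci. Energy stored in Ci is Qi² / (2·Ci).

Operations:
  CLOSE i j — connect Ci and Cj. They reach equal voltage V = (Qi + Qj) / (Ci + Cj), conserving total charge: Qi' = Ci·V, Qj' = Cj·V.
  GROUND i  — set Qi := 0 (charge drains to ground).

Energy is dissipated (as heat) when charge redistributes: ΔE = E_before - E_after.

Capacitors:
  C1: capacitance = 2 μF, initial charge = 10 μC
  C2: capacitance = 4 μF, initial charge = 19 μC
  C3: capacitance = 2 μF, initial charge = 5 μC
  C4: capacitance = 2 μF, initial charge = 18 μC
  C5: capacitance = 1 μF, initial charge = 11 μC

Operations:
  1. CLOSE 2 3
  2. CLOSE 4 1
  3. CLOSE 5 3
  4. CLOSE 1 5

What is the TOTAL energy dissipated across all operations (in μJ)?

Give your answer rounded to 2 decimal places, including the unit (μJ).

Initial: C1(2μF, Q=10μC, V=5.00V), C2(4μF, Q=19μC, V=4.75V), C3(2μF, Q=5μC, V=2.50V), C4(2μF, Q=18μC, V=9.00V), C5(1μF, Q=11μC, V=11.00V)
Op 1: CLOSE 2-3: Q_total=24.00, C_total=6.00, V=4.00; Q2=16.00, Q3=8.00; dissipated=3.375
Op 2: CLOSE 4-1: Q_total=28.00, C_total=4.00, V=7.00; Q4=14.00, Q1=14.00; dissipated=8.000
Op 3: CLOSE 5-3: Q_total=19.00, C_total=3.00, V=6.33; Q5=6.33, Q3=12.67; dissipated=16.333
Op 4: CLOSE 1-5: Q_total=20.33, C_total=3.00, V=6.78; Q1=13.56, Q5=6.78; dissipated=0.148
Total dissipated: 27.856 μJ

Answer: 27.86 μJ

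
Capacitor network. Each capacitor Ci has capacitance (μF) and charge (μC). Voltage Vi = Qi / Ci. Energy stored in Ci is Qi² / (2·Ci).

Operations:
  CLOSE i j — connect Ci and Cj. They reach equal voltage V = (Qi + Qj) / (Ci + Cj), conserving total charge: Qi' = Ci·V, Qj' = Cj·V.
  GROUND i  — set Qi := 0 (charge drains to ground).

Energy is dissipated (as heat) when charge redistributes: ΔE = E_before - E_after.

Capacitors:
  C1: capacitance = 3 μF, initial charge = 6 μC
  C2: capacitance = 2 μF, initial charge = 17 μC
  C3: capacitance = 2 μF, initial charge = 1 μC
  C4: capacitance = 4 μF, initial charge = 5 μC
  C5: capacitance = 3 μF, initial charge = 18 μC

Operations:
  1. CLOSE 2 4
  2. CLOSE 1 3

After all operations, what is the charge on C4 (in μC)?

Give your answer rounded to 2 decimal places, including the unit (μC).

Answer: 14.67 μC

Derivation:
Initial: C1(3μF, Q=6μC, V=2.00V), C2(2μF, Q=17μC, V=8.50V), C3(2μF, Q=1μC, V=0.50V), C4(4μF, Q=5μC, V=1.25V), C5(3μF, Q=18μC, V=6.00V)
Op 1: CLOSE 2-4: Q_total=22.00, C_total=6.00, V=3.67; Q2=7.33, Q4=14.67; dissipated=35.042
Op 2: CLOSE 1-3: Q_total=7.00, C_total=5.00, V=1.40; Q1=4.20, Q3=2.80; dissipated=1.350
Final charges: Q1=4.20, Q2=7.33, Q3=2.80, Q4=14.67, Q5=18.00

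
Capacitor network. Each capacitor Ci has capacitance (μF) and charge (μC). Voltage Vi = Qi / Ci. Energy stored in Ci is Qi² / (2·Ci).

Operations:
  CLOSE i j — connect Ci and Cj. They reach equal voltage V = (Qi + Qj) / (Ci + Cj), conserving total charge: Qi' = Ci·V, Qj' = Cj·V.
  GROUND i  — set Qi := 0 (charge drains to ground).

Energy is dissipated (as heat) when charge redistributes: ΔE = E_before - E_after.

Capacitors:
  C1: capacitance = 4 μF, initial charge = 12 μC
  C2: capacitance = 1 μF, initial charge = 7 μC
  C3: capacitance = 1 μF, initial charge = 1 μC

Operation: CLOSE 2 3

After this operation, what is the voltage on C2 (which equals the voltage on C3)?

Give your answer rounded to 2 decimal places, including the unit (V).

Answer: 4.00 V

Derivation:
Initial: C1(4μF, Q=12μC, V=3.00V), C2(1μF, Q=7μC, V=7.00V), C3(1μF, Q=1μC, V=1.00V)
Op 1: CLOSE 2-3: Q_total=8.00, C_total=2.00, V=4.00; Q2=4.00, Q3=4.00; dissipated=9.000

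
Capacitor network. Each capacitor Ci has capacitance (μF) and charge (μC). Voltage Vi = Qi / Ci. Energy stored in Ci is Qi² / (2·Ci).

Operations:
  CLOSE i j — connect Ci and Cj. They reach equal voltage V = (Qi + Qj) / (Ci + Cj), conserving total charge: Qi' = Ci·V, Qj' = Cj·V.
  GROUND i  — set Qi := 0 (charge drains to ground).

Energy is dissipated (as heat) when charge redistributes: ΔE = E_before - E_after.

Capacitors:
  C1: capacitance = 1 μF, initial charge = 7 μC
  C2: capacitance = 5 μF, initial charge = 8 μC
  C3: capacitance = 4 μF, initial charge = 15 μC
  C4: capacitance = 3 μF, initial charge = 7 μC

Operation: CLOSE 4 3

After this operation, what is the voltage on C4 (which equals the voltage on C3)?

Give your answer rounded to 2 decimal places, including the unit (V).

Initial: C1(1μF, Q=7μC, V=7.00V), C2(5μF, Q=8μC, V=1.60V), C3(4μF, Q=15μC, V=3.75V), C4(3μF, Q=7μC, V=2.33V)
Op 1: CLOSE 4-3: Q_total=22.00, C_total=7.00, V=3.14; Q4=9.43, Q3=12.57; dissipated=1.720

Answer: 3.14 V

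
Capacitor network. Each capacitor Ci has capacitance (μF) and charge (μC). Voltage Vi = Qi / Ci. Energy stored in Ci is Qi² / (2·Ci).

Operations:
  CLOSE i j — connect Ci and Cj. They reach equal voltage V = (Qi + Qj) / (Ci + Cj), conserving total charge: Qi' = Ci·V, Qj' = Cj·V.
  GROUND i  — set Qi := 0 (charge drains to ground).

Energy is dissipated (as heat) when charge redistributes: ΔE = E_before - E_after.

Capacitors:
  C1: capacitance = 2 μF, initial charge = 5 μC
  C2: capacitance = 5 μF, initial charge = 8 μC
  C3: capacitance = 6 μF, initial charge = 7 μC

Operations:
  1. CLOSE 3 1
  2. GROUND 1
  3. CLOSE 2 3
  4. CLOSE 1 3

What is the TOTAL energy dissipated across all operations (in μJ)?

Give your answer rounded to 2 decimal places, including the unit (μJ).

Initial: C1(2μF, Q=5μC, V=2.50V), C2(5μF, Q=8μC, V=1.60V), C3(6μF, Q=7μC, V=1.17V)
Op 1: CLOSE 3-1: Q_total=12.00, C_total=8.00, V=1.50; Q3=9.00, Q1=3.00; dissipated=1.333
Op 2: GROUND 1: Q1=0; energy lost=2.250
Op 3: CLOSE 2-3: Q_total=17.00, C_total=11.00, V=1.55; Q2=7.73, Q3=9.27; dissipated=0.014
Op 4: CLOSE 1-3: Q_total=9.27, C_total=8.00, V=1.16; Q1=2.32, Q3=6.95; dissipated=1.791
Total dissipated: 5.388 μJ

Answer: 5.39 μJ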